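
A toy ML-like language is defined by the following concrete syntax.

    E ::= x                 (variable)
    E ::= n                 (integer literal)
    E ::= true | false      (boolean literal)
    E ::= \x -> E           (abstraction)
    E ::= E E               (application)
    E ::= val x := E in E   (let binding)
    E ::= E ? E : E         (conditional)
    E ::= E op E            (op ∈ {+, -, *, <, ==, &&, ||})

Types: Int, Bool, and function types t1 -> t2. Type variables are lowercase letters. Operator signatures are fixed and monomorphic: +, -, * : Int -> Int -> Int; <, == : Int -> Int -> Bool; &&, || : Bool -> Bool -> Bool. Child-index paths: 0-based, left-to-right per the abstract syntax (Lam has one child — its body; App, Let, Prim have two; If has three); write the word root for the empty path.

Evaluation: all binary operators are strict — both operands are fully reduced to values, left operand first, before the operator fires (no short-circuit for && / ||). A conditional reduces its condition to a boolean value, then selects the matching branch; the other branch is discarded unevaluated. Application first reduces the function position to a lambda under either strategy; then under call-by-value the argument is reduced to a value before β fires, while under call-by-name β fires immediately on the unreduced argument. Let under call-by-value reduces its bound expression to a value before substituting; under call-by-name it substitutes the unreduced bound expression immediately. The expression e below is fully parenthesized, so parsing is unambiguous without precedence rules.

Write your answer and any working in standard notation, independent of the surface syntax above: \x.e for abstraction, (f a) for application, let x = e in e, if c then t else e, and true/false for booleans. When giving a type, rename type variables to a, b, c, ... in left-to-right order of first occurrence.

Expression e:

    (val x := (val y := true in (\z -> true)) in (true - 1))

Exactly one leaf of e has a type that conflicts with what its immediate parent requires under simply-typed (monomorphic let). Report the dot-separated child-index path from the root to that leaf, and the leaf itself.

Answer: 1.0 : true

Trace:
let y : Bool
\z._ : a -> Bool
let x : a -> Bool
  unify Bool ~ Int
  FAIL: mismatch Bool ~ Int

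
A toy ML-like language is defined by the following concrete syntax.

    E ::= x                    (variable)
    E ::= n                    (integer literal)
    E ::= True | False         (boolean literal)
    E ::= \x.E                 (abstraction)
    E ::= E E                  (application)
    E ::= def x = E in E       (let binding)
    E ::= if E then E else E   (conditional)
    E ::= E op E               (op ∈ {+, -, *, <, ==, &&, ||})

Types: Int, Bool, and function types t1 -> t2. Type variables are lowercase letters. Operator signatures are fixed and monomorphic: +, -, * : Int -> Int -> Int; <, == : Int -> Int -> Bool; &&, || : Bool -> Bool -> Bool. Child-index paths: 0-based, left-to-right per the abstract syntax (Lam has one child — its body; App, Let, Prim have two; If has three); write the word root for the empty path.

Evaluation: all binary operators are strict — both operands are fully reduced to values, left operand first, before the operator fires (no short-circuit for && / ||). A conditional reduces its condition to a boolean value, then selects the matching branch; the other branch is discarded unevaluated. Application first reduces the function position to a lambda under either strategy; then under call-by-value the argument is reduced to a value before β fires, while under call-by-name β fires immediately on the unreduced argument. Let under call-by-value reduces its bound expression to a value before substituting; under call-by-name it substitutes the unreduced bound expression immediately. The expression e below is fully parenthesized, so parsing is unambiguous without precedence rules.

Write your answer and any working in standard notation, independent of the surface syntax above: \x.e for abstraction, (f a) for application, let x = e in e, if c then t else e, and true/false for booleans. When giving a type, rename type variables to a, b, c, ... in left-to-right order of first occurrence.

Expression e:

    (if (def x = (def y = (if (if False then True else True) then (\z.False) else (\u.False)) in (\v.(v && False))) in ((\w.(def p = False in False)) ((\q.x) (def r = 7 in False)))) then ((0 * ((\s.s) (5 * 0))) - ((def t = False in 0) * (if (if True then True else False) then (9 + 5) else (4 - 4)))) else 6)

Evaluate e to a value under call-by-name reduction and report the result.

Derivation:
step 0: (if (let x = (let y = (if (if false then true else true) then (\z.false) else (\u.false)) in (\v.(v && false))) in ((\w.(let p = false in false)) ((\q.x) (let r = 7 in false)))) then ((0 * ((\s.s) (5 * 0))) - ((let t = false in 0) * (if (if true then true else false) then (9 + 5) else (4 - 4)))) else 6)
step 1: [let@0] (if ((\w.(let p = false in false)) ((\q.(let y = (if (if false then true else true) then (\z.false) else (\u.false)) in (\v.(v && false)))) (let r = 7 in false))) then ((0 * ((\s.s) (5 * 0))) - ((let t = false in 0) * (if (if true then true else false) then (9 + 5) else (4 - 4)))) else 6)
step 2: [beta@0] (if (let p = false in false) then ((0 * ((\s.s) (5 * 0))) - ((let t = false in 0) * (if (if true then true else false) then (9 + 5) else (4 - 4)))) else 6)
step 3: [let@0] (if false then ((0 * ((\s.s) (5 * 0))) - ((let t = false in 0) * (if (if true then true else false) then (9 + 5) else (4 - 4)))) else 6)
step 4: [if@root] 6

Answer: 6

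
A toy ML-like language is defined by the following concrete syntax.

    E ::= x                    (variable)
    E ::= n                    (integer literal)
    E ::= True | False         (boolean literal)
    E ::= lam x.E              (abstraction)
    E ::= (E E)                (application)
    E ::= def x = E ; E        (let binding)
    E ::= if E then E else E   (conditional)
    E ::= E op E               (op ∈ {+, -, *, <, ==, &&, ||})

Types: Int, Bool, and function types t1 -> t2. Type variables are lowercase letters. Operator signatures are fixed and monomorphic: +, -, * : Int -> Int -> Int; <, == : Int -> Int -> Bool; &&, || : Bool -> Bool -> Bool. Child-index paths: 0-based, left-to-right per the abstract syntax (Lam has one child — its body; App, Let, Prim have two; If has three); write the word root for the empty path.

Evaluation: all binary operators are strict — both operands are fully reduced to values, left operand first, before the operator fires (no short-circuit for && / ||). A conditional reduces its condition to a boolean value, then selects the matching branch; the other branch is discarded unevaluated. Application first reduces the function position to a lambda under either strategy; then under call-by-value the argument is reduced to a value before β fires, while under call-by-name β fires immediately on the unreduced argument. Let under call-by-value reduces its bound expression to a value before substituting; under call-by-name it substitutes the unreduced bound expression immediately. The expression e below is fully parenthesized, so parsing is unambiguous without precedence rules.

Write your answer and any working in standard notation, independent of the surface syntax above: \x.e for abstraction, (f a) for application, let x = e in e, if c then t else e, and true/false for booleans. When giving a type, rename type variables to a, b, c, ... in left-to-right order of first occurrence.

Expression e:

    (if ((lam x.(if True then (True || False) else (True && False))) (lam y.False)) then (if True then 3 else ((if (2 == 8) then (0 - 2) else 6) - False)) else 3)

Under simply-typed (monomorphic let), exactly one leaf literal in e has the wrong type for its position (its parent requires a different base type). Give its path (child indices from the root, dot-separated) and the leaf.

Answer: 1.2.1 : false

Trace:
  unify Bool ~ Bool
  unify Bool ~ Bool
  unify Bool ~ Bool
  unify Bool ~ Bool
  unify Bool ~ Bool
  unify Bool ~ Bool
\x._ : a -> Bool
\y._ : b -> Bool
  unify a -> Bool ~ (b -> Bool) -> c
  unify a ~ b -> Bool
  unify Bool ~ c
_ _ : Bool
  unify Bool ~ Bool
  unify Bool ~ Bool
  unify Int ~ Int
  unify Int ~ Int
  unify Bool ~ Bool
  unify Int ~ Int
  unify Int ~ Int
  unify Int ~ Int
  unify Int ~ Int
  unify Bool ~ Int
  FAIL: mismatch Bool ~ Int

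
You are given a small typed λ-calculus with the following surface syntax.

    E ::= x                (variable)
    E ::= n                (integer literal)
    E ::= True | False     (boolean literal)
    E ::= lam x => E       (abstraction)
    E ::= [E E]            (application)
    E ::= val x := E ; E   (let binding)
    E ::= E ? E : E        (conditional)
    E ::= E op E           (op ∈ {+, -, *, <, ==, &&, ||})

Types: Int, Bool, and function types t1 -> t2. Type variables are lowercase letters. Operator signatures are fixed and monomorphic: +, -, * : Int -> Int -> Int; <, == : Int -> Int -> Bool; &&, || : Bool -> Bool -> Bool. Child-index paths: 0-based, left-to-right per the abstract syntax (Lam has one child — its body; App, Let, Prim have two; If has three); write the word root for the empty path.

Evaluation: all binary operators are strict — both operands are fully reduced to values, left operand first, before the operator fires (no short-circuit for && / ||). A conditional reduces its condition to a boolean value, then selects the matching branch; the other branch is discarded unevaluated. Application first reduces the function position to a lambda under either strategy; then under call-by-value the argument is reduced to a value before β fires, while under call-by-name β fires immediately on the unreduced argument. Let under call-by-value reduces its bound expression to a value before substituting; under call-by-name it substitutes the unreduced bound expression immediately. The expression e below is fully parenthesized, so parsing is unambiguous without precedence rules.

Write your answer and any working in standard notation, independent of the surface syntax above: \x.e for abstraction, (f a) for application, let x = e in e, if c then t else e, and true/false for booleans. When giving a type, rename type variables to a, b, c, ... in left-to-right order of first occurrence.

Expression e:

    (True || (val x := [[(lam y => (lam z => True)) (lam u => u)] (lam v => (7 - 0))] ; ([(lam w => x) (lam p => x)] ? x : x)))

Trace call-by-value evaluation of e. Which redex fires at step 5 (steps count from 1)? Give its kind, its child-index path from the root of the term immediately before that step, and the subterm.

Working:
step 0: (true || (let x = (((\y.(\z.true)) (\u.u)) (\v.(7 - 0))) in (if ((\w.x) (\p.x)) then x else x)))
step 1: [beta@1.0.0] (true || (let x = ((\z.true) (\v.(7 - 0))) in (if ((\w.x) (\p.x)) then x else x)))
step 2: [beta@1.0] (true || (let x = true in (if ((\w.x) (\p.x)) then x else x)))
step 3: [let@1] (true || (if ((\w.true) (\p.true)) then true else true))
step 4: [beta@1.0] (true || (if true then true else true))
step 5: [if@1] (true || true)

Answer: if at 1 : (if true then true else true)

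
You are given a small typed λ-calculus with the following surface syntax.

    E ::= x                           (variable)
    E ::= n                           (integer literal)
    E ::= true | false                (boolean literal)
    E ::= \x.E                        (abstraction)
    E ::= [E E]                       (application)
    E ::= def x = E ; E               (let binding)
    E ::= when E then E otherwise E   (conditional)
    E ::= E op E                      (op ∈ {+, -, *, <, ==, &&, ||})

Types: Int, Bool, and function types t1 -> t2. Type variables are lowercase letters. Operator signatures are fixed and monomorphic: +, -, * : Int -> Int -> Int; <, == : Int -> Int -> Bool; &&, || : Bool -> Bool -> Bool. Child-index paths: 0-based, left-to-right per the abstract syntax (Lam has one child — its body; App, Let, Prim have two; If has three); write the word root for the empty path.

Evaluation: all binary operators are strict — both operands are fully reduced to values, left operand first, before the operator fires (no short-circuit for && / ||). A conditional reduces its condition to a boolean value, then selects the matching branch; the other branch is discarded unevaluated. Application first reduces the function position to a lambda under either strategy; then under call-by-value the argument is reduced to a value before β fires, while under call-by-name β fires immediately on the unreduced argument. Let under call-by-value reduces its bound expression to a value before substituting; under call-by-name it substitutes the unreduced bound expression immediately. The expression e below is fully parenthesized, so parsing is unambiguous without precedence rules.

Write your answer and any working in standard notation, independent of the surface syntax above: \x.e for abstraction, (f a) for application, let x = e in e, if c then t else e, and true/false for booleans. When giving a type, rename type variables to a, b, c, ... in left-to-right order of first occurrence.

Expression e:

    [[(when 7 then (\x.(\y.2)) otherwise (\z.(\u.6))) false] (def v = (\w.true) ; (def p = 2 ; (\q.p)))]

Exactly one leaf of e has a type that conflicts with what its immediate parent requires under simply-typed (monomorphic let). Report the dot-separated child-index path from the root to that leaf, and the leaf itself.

Answer: 0.0.0 : 7

Working:
  unify Int ~ Bool
  FAIL: mismatch Int ~ Bool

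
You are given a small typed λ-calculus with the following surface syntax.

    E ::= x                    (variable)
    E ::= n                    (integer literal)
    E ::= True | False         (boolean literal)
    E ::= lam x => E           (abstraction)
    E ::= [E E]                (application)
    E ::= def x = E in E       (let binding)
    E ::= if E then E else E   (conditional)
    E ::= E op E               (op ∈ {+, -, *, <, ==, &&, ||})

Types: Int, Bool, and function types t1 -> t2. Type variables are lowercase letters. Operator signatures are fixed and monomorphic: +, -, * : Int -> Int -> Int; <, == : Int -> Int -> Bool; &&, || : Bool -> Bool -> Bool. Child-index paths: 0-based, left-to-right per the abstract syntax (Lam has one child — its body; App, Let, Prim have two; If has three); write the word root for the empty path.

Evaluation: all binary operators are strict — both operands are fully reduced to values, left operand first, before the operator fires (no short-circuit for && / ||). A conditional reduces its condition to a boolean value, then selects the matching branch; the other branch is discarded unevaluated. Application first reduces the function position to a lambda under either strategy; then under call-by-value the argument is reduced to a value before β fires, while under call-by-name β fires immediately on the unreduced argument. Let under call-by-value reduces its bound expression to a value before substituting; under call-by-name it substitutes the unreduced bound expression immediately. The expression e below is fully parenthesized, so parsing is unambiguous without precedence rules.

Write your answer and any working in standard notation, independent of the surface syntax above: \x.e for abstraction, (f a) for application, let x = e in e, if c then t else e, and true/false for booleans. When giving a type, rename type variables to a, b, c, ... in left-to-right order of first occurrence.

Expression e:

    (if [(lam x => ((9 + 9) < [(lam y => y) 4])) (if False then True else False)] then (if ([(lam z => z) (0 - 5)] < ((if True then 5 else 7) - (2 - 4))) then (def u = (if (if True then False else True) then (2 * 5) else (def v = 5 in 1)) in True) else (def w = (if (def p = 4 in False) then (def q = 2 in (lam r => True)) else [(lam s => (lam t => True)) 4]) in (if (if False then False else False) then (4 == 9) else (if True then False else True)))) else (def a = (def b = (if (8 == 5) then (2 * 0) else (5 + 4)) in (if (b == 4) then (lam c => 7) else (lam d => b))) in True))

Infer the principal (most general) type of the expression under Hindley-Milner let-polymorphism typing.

Answer: Bool

Derivation:
  unify Int ~ Int
  unify Int ~ Int
  unify Int ~ Int
y : b
\y._ : b -> b
  unify b -> b ~ Int -> c
  unify b ~ Int
  unify Int ~ c
_ _ : Int
  unify Int ~ Int
\x._ : a -> Bool
  unify Bool ~ Bool
  unify Bool ~ Bool
  unify a -> Bool ~ Bool -> d
  unify a ~ Bool
  unify Bool ~ d
_ _ : Bool
  unify Bool ~ Bool
z : e
\z._ : e -> e
  unify Int ~ Int
  unify Int ~ Int
  unify e -> e ~ Int -> f
  unify e ~ Int
  unify Int ~ f
_ _ : Int
  unify Int ~ Int
  unify Bool ~ Bool
  unify Int ~ Int
  unify Int ~ Int
  unify Int ~ Int
  unify Int ~ Int
  unify Int ~ Int
  unify Int ~ Int
  unify Bool ~ Bool
  unify Bool ~ Bool
  unify Bool ~ Bool
  unify Bool ~ Bool
  unify Int ~ Int
  unify Int ~ Int
let v : Int
  unify Int ~ Int
let u : Int
let p : Int
  unify Bool ~ Bool
let q : Int
\r._ : g -> Bool
\t._ : i -> Bool
\s._ : h -> i -> Bool
  unify h -> i -> Bool ~ Int -> j
  unify h ~ Int
  unify i -> Bool ~ j
_ _ : i -> Bool
  unify g -> Bool ~ i -> Bool
  unify g ~ i
  unify Bool ~ Bool
let w : forall. i -> Bool
  unify Bool ~ Bool
  unify Bool ~ Bool
  unify Bool ~ Bool
  unify Int ~ Int
  unify Int ~ Int
  unify Bool ~ Bool
  unify Bool ~ Bool
  unify Bool ~ Bool
  unify Bool ~ Bool
  unify Int ~ Int
  unify Int ~ Int
  unify Bool ~ Bool
  unify Int ~ Int
  unify Int ~ Int
  unify Int ~ Int
  unify Int ~ Int
  unify Int ~ Int
let b : Int
b : Int
  unify Int ~ Int
  unify Int ~ Int
  unify Bool ~ Bool
\c._ : k -> Int
b : Int
\d._ : l -> Int
  unify k -> Int ~ l -> Int
  unify k ~ l
  unify Int ~ Int
let a : forall. l -> Int
  unify Bool ~ Bool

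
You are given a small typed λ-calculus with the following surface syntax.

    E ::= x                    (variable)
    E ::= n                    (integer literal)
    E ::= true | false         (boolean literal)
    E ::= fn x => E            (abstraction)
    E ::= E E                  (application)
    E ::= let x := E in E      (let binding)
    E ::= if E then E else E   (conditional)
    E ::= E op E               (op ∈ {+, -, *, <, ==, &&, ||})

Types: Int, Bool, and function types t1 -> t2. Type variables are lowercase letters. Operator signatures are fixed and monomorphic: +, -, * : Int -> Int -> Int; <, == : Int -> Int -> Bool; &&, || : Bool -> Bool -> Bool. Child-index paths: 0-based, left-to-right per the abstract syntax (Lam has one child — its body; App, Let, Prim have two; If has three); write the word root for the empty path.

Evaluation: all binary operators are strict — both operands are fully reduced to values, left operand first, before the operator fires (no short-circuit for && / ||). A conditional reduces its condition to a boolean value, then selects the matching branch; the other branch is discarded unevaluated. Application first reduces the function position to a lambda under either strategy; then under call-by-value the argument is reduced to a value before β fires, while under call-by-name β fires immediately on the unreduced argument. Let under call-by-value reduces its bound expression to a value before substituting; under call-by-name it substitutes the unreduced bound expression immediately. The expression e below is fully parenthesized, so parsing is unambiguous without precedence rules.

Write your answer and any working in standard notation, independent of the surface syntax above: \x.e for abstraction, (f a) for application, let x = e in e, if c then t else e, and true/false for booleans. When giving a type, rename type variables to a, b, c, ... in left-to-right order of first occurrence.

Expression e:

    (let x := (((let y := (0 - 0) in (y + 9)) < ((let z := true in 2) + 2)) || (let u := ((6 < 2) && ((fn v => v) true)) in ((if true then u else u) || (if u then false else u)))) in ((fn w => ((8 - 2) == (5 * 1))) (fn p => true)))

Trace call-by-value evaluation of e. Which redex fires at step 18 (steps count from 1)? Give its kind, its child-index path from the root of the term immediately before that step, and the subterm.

Answer: delta at 1 : (5 * 1)

Trace:
step 0: (let x = (((let y = (0 - 0) in (y + 9)) < ((let z = true in 2) + 2)) || (let u = ((6 < 2) && ((\v.v) true)) in ((if true then u else u) || (if u then false else u)))) in ((\w.((8 - 2) == (5 * 1))) (\p.true)))
step 1: [delta@0.0.0.0] (let x = (((let y = 0 in (y + 9)) < ((let z = true in 2) + 2)) || (let u = ((6 < 2) && ((\v.v) true)) in ((if true then u else u) || (if u then false else u)))) in ((\w.((8 - 2) == (5 * 1))) (\p.true)))
step 2: [let@0.0.0] (let x = (((0 + 9) < ((let z = true in 2) + 2)) || (let u = ((6 < 2) && ((\v.v) true)) in ((if true then u else u) || (if u then false else u)))) in ((\w.((8 - 2) == (5 * 1))) (\p.true)))
step 3: [delta@0.0.0] (let x = ((9 < ((let z = true in 2) + 2)) || (let u = ((6 < 2) && ((\v.v) true)) in ((if true then u else u) || (if u then false else u)))) in ((\w.((8 - 2) == (5 * 1))) (\p.true)))
step 4: [let@0.0.1.0] (let x = ((9 < (2 + 2)) || (let u = ((6 < 2) && ((\v.v) true)) in ((if true then u else u) || (if u then false else u)))) in ((\w.((8 - 2) == (5 * 1))) (\p.true)))
step 5: [delta@0.0.1] (let x = ((9 < 4) || (let u = ((6 < 2) && ((\v.v) true)) in ((if true then u else u) || (if u then false else u)))) in ((\w.((8 - 2) == (5 * 1))) (\p.true)))
step 6: [delta@0.0] (let x = (false || (let u = ((6 < 2) && ((\v.v) true)) in ((if true then u else u) || (if u then false else u)))) in ((\w.((8 - 2) == (5 * 1))) (\p.true)))
step 7: [delta@0.1.0.0] (let x = (false || (let u = (false && ((\v.v) true)) in ((if true then u else u) || (if u then false else u)))) in ((\w.((8 - 2) == (5 * 1))) (\p.true)))
step 8: [beta@0.1.0.1] (let x = (false || (let u = (false && true) in ((if true then u else u) || (if u then false else u)))) in ((\w.((8 - 2) == (5 * 1))) (\p.true)))
step 9: [delta@0.1.0] (let x = (false || (let u = false in ((if true then u else u) || (if u then false else u)))) in ((\w.((8 - 2) == (5 * 1))) (\p.true)))
step 10: [let@0.1] (let x = (false || ((if true then false else false) || (if false then false else false))) in ((\w.((8 - 2) == (5 * 1))) (\p.true)))
step 11: [if@0.1.0] (let x = (false || (false || (if false then false else false))) in ((\w.((8 - 2) == (5 * 1))) (\p.true)))
step 12: [if@0.1.1] (let x = (false || (false || false)) in ((\w.((8 - 2) == (5 * 1))) (\p.true)))
step 13: [delta@0.1] (let x = (false || false) in ((\w.((8 - 2) == (5 * 1))) (\p.true)))
step 14: [delta@0] (let x = false in ((\w.((8 - 2) == (5 * 1))) (\p.true)))
step 15: [let@root] ((\w.((8 - 2) == (5 * 1))) (\p.true))
step 16: [beta@root] ((8 - 2) == (5 * 1))
step 17: [delta@0] (6 == (5 * 1))
step 18: [delta@1] (6 == 5)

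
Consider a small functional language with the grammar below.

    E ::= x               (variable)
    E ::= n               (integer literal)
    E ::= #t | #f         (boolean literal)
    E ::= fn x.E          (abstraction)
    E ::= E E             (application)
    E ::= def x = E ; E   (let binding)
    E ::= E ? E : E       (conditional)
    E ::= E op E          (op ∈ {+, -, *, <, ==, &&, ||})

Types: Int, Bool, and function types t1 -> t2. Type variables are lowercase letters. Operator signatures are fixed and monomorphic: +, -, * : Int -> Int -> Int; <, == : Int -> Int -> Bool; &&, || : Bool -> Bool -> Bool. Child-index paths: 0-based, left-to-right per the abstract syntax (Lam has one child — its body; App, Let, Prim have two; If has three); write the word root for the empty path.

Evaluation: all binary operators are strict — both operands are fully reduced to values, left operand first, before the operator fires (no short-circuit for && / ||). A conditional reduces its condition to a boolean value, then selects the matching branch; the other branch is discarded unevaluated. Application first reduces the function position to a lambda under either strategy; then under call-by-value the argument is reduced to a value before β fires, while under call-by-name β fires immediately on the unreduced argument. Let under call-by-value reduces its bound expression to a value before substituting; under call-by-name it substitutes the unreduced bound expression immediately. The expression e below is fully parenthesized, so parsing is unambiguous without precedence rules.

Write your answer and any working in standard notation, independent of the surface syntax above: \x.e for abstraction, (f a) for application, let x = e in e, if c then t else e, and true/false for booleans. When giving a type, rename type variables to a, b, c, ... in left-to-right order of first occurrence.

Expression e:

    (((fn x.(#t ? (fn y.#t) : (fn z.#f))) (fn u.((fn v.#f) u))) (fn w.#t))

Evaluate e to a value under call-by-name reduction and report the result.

Working:
step 0: (((\x.(if true then (\y.true) else (\z.false))) (\u.((\v.false) u))) (\w.true))
step 1: [beta@0] ((if true then (\y.true) else (\z.false)) (\w.true))
step 2: [if@0] ((\y.true) (\w.true))
step 3: [beta@root] true

Answer: true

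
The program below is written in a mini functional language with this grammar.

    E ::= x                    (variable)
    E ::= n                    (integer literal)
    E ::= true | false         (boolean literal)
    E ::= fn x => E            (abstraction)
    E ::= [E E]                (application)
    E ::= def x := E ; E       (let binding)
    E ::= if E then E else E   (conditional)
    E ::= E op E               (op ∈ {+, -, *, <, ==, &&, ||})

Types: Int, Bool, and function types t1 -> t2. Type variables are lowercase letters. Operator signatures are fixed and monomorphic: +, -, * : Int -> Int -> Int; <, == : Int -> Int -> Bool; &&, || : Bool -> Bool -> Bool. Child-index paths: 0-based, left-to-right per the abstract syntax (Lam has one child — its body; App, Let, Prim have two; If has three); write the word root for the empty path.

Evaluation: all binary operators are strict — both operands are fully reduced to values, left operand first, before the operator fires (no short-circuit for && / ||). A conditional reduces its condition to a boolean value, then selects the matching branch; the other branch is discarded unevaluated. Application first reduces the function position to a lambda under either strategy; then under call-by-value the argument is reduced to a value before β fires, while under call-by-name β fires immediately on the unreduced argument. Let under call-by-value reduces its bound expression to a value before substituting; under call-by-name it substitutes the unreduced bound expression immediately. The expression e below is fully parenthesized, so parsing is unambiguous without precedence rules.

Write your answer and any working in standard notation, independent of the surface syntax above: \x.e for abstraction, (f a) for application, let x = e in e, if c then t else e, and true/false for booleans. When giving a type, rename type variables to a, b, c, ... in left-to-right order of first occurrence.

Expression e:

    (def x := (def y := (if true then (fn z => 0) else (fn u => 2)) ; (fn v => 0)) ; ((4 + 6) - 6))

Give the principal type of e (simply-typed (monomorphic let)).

Derivation:
  unify Bool ~ Bool
\z._ : a -> Int
\u._ : b -> Int
  unify a -> Int ~ b -> Int
  unify a ~ b
  unify Int ~ Int
let y : b -> Int
\v._ : c -> Int
let x : c -> Int
  unify Int ~ Int
  unify Int ~ Int
  unify Int ~ Int
  unify Int ~ Int

Answer: Int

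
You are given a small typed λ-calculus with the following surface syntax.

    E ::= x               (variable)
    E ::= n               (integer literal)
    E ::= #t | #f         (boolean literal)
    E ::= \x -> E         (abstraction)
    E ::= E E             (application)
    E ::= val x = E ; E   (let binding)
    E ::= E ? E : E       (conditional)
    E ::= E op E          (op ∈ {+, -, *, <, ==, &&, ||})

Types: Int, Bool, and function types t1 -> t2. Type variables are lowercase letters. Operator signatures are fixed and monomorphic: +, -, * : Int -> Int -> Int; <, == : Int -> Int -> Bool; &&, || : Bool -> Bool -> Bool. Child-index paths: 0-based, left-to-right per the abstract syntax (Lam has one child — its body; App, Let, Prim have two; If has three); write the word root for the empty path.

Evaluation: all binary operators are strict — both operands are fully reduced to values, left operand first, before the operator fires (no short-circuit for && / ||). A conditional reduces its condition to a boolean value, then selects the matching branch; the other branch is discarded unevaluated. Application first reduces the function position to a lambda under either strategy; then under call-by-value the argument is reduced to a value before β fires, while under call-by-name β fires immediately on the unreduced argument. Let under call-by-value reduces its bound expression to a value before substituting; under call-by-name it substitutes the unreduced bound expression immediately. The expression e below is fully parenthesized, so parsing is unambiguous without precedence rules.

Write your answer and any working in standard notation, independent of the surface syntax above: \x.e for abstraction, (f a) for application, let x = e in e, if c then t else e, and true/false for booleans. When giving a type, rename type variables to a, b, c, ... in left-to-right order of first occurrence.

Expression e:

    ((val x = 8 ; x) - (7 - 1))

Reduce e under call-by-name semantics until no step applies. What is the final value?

Working:
step 0: ((let x = 8 in x) - (7 - 1))
step 1: [let@0] (8 - (7 - 1))
step 2: [delta@1] (8 - 6)
step 3: [delta@root] 2

Answer: 2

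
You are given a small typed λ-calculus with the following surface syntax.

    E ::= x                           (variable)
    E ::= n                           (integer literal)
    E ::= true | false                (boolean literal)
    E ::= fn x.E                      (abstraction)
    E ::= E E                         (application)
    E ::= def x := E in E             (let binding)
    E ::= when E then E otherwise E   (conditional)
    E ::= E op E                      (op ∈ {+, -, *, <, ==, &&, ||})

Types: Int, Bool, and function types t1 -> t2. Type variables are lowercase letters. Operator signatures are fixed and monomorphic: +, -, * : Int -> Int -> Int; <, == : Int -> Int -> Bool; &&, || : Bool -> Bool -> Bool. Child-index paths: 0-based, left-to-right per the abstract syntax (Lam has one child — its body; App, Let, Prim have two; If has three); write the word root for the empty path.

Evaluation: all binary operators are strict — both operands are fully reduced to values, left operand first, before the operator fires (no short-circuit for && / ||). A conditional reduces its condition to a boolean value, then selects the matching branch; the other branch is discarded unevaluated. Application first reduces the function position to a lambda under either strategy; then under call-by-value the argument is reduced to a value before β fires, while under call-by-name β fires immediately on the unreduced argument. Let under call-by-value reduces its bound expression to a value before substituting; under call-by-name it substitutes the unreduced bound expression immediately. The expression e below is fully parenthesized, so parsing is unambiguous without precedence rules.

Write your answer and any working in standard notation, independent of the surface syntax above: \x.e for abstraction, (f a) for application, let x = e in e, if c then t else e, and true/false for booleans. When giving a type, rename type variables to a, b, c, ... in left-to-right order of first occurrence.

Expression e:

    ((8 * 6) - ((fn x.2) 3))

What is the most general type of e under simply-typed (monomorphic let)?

Trace:
  unify Int ~ Int
  unify Int ~ Int
  unify Int ~ Int
\x._ : a -> Int
  unify a -> Int ~ Int -> b
  unify a ~ Int
  unify Int ~ b
_ _ : Int
  unify Int ~ Int

Answer: Int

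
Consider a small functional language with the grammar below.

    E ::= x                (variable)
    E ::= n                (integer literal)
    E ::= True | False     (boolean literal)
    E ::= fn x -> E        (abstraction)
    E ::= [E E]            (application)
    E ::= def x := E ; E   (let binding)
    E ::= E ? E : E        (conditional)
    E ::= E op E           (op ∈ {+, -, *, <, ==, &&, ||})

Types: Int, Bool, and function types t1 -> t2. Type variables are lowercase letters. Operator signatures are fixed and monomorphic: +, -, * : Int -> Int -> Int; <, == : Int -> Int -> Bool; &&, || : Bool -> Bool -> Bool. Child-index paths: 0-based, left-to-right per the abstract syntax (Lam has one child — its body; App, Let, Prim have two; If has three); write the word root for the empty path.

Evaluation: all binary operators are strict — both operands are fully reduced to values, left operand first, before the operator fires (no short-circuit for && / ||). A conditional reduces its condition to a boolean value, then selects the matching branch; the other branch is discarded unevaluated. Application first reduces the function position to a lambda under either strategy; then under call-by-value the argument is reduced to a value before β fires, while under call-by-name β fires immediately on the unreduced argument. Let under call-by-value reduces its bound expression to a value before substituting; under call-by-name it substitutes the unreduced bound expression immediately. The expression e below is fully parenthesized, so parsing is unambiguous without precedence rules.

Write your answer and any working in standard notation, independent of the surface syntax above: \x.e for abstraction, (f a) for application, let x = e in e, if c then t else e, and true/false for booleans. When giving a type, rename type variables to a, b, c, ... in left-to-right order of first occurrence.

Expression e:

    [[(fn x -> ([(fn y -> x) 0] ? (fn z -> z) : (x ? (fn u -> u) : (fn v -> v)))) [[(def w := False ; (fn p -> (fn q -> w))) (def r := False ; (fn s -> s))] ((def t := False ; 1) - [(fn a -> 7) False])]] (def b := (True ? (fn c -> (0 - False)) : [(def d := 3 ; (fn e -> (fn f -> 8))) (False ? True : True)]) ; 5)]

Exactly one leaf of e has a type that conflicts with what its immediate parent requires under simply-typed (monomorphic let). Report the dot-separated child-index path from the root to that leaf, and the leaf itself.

Working:
x : a
\y._ : b -> a
  unify b -> a ~ Int -> c
  unify b ~ Int
  unify a ~ c
_ _ : c
  unify c ~ Bool
z : d
\z._ : d -> d
x : Bool
  unify Bool ~ Bool
u : e
\u._ : e -> e
v : f
\v._ : f -> f
  unify e -> e ~ f -> f
  unify e ~ f
  unify f ~ f
  unify d -> d ~ f -> f
  unify d ~ f
  unify f ~ f
\x._ : Bool -> f -> f
let w : Bool
w : Bool
\q._ : h -> Bool
\p._ : g -> h -> Bool
let r : Bool
s : i
\s._ : i -> i
  unify g -> h -> Bool ~ (i -> i) -> j
  unify g ~ i -> i
  unify h -> Bool ~ j
_ _ : h -> Bool
let t : Bool
  unify Int ~ Int
\a._ : k -> Int
  unify k -> Int ~ Bool -> l
  unify k ~ Bool
  unify Int ~ l
_ _ : Int
  unify Int ~ Int
  unify h -> Bool ~ Int -> m
  unify h ~ Int
  unify Bool ~ m
_ _ : Bool
  unify Bool -> f -> f ~ Bool -> n
  unify Bool ~ Bool
  unify f -> f ~ n
_ _ : f -> f
  unify Bool ~ Bool
  unify Int ~ Int
  unify Bool ~ Int
  FAIL: mismatch Bool ~ Int

Answer: 1.0.1.0.1 : false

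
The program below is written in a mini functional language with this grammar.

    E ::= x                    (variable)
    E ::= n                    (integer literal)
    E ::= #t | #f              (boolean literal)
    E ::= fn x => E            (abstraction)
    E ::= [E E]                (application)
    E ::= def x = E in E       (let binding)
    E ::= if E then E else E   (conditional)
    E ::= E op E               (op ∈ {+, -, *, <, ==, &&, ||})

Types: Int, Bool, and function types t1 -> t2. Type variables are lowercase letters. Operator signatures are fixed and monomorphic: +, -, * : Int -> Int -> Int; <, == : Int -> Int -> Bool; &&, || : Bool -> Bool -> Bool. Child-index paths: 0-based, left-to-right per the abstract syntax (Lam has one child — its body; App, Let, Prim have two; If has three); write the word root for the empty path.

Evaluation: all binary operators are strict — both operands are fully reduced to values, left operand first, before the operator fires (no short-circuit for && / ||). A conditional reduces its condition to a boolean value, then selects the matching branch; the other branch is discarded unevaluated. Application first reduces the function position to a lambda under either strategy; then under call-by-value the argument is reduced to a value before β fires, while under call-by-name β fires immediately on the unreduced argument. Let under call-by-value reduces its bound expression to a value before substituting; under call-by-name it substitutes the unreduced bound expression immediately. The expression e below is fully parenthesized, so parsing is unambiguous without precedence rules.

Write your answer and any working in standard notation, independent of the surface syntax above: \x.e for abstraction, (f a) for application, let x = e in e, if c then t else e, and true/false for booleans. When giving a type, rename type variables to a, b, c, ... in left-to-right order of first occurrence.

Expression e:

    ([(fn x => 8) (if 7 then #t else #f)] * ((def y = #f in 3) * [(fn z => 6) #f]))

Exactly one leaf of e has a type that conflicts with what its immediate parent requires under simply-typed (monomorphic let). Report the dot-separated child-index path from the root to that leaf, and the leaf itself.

Working:
\x._ : a -> Int
  unify Int ~ Bool
  FAIL: mismatch Int ~ Bool

Answer: 0.1.0 : 7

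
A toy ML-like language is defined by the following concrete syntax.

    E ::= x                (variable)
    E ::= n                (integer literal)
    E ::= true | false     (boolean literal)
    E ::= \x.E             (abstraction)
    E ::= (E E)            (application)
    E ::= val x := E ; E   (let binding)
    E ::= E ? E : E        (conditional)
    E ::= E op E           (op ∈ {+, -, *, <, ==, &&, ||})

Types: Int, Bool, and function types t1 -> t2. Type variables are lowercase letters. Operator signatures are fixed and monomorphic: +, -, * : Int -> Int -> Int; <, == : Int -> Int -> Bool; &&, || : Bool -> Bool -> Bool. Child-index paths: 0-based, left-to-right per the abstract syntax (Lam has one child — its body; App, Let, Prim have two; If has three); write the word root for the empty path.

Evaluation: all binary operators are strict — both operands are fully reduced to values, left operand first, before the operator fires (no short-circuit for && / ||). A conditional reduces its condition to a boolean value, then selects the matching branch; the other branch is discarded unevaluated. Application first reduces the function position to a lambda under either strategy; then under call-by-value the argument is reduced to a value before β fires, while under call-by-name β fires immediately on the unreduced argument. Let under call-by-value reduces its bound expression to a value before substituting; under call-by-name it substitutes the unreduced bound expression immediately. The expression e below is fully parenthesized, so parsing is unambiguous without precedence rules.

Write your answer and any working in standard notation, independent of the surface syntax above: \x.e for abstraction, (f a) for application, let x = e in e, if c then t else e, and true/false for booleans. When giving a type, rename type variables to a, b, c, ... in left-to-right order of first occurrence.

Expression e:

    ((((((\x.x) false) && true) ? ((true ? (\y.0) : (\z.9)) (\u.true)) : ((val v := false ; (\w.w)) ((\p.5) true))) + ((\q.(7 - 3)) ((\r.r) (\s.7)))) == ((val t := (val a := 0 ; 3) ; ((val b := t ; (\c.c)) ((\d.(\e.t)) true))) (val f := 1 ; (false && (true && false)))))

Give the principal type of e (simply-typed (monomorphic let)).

Derivation:
x : a
\x._ : a -> a
  unify a -> a ~ Bool -> b
  unify a ~ Bool
  unify Bool ~ b
_ _ : Bool
  unify Bool ~ Bool
  unify Bool ~ Bool
  unify Bool ~ Bool
  unify Bool ~ Bool
\y._ : c -> Int
\z._ : d -> Int
  unify c -> Int ~ d -> Int
  unify c ~ d
  unify Int ~ Int
\u._ : e -> Bool
  unify d -> Int ~ (e -> Bool) -> f
  unify d ~ e -> Bool
  unify Int ~ f
_ _ : Int
let v : Bool
w : g
\w._ : g -> g
\p._ : h -> Int
  unify h -> Int ~ Bool -> i
  unify h ~ Bool
  unify Int ~ i
_ _ : Int
  unify g -> g ~ Int -> j
  unify g ~ Int
  unify Int ~ j
_ _ : Int
  unify Int ~ Int
  unify Int ~ Int
  unify Int ~ Int
  unify Int ~ Int
\q._ : k -> Int
r : l
\r._ : l -> l
\s._ : m -> Int
  unify l -> l ~ (m -> Int) -> n
  unify l ~ m -> Int
  unify m -> Int ~ n
_ _ : m -> Int
  unify k -> Int ~ (m -> Int) -> o
  unify k ~ m -> Int
  unify Int ~ o
_ _ : Int
  unify Int ~ Int
  unify Int ~ Int
let a : Int
let t : Int
t : Int
let b : Int
c : p
\c._ : p -> p
t : Int
\e._ : r -> Int
\d._ : q -> r -> Int
  unify q -> r -> Int ~ Bool -> s
  unify q ~ Bool
  unify r -> Int ~ s
_ _ : r -> Int
  unify p -> p ~ (r -> Int) -> t
  unify p ~ r -> Int
  unify r -> Int ~ t
_ _ : r -> Int
let f : Int
  unify Bool ~ Bool
  unify Bool ~ Bool
  unify Bool ~ Bool
  unify Bool ~ Bool
  unify r -> Int ~ Bool -> u
  unify r ~ Bool
  unify Int ~ u
_ _ : Int
  unify Int ~ Int

Answer: Bool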